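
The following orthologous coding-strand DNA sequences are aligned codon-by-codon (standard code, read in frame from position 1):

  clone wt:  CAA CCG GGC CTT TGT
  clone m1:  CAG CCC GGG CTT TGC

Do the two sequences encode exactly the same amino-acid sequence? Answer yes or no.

Codon 1: CAA Gln / CAG Gln — synonymous.
Codon 2: CCG Pro / CCC Pro — synonymous.
Codon 3: GGC Gly / GGG Gly — synonymous.
Codon 4: CTT Leu / CTT Leu — identical.
Codon 5: TGT Cys / TGC Cys — synonymous.
Nonsynonymous differences: 0 → same protein.

yes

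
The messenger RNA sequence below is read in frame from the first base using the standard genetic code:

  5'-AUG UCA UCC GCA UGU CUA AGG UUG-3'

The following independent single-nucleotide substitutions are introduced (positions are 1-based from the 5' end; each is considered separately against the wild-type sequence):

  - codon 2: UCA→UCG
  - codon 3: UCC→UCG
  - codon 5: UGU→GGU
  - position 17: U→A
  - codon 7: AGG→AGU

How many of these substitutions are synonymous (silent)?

2

Codon 2: UCA (Ser) → UCG (Ser) — synonymous.
Codon 3: UCC (Ser) → UCG (Ser) — synonymous.
Codon 5: UGU (Cys) → GGU (Gly) — missense.
Codon 6: CUA (Leu) → CAA (Gln) — missense.
Codon 7: AGG (Arg) → AGU (Ser) — missense.
Synonymous: 2 of 5.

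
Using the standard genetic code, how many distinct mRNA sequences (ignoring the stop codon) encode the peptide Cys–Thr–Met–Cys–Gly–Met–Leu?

384

Cys: 2 codons.
Thr: 4 codons.
Met: 1 codon.
Cys: 2 codons.
Gly: 4 codons.
Met: 1 codon.
Leu: 6 codons.
2 × 4 × 1 × 2 × 4 × 1 × 6 = 384.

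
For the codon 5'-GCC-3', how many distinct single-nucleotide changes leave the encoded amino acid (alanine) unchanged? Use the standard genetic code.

3

Position 1: none → 0 synonymous.
Position 2: none → 0 synonymous.
Position 3: GCU, GCA, GCG → 3 synonymous.
Total: 0 + 0 + 3 = 3.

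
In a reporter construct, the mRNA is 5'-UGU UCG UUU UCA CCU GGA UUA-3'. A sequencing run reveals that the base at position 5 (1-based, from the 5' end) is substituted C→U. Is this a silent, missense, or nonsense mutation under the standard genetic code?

Position 5 falls in codon 2: UCG → Ser.
After the substitution the codon is UUG → Leu.
Ser ≠ Leu, so this is a missense mutation.

missense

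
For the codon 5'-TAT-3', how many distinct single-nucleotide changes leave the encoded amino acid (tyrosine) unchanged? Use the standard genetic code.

Position 1: none → 0 synonymous.
Position 2: none → 0 synonymous.
Position 3: TAC → 1 synonymous.
Total: 0 + 0 + 1 = 1.

1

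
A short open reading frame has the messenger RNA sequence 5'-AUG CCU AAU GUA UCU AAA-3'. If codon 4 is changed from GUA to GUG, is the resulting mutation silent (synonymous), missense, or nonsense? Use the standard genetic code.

silent

Position 12 falls in codon 4: GUA → Val.
After the substitution the codon is GUG → Val.
Both encode Val, so the change is synonymous.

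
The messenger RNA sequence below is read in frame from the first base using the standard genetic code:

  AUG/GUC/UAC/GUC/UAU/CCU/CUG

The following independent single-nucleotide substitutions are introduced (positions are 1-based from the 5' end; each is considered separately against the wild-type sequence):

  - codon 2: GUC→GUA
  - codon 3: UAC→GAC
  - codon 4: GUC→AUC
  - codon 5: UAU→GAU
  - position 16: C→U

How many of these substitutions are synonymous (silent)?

1

Codon 2: GUC (Val) → GUA (Val) — synonymous.
Codon 3: UAC (Tyr) → GAC (Asp) — missense.
Codon 4: GUC (Val) → AUC (Ile) — missense.
Codon 5: UAU (Tyr) → GAU (Asp) — missense.
Codon 6: CCU (Pro) → UCU (Ser) — missense.
Synonymous: 1 of 5.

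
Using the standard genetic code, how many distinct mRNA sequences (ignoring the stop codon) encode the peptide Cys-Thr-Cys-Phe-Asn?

Cys: 2 codons.
Thr: 4 codons.
Cys: 2 codons.
Phe: 2 codons.
Asn: 2 codons.
2 × 4 × 2 × 2 × 2 = 64.

64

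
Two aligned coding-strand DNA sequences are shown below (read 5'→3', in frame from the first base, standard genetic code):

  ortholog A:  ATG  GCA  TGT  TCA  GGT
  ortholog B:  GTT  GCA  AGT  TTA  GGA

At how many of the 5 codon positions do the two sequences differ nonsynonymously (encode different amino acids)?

Codon 1: ATG Met / GTT Val — nonsynonymous.
Codon 2: GCA Ala / GCA Ala — identical.
Codon 3: TGT Cys / AGT Ser — nonsynonymous.
Codon 4: TCA Ser / TTA Leu — nonsynonymous.
Codon 5: GGT Gly / GGA Gly — synonymous.
Nonsynonymous differences: 3.

3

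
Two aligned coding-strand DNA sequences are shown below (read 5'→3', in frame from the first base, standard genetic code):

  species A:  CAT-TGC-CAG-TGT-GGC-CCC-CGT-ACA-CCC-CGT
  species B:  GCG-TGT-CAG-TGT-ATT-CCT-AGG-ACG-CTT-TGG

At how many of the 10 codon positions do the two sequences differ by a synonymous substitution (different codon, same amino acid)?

4

Codon 1: CAT His / GCG Ala — nonsynonymous.
Codon 2: TGC Cys / TGT Cys — synonymous.
Codon 3: CAG Gln / CAG Gln — identical.
Codon 4: TGT Cys / TGT Cys — identical.
Codon 5: GGC Gly / ATT Ile — nonsynonymous.
Codon 6: CCC Pro / CCT Pro — synonymous.
Codon 7: CGT Arg / AGG Arg — synonymous.
Codon 8: ACA Thr / ACG Thr — synonymous.
Codon 9: CCC Pro / CTT Leu — nonsynonymous.
Codon 10: CGT Arg / TGG Trp — nonsynonymous.
Synonymous differences: 4.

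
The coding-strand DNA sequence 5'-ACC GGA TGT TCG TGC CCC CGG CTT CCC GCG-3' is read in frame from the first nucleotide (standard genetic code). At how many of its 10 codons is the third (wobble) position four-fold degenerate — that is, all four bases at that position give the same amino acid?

Codon 1 ACC (Thr): third position 4-fold.
Codon 2 GGA (Gly): third position 4-fold.
Codon 3 TGT (Cys): third position 2-fold.
Codon 4 TCG (Ser): third position 4-fold.
Codon 5 TGC (Cys): third position 2-fold.
Codon 6 CCC (Pro): third position 4-fold.
Codon 7 CGG (Arg): third position 4-fold.
Codon 8 CTT (Leu): third position 4-fold.
Codon 9 CCC (Pro): third position 4-fold.
Codon 10 GCG (Ala): third position 4-fold.
Four-fold degenerate third positions: 8.

8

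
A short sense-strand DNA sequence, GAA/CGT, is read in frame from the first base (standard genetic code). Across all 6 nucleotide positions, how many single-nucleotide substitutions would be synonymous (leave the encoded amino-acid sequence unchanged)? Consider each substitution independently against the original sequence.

4

Codon 1 (GAA, Glu): 1 synonymous substitution.
Codon 2 (CGT, Arg): 3 synonymous substitutions.
Total: 1 + 3 = 4.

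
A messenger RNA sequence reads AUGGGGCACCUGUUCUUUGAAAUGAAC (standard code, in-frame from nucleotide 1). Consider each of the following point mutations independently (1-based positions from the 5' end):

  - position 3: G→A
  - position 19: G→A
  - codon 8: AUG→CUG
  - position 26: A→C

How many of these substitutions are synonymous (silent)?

Codon 1: AUG (Met) → AUA (Ile) — missense.
Codon 7: GAA (Glu) → AAA (Lys) — missense.
Codon 8: AUG (Met) → CUG (Leu) — missense.
Codon 9: AAC (Asn) → ACC (Thr) — missense.
Synonymous: 0 of 4.

0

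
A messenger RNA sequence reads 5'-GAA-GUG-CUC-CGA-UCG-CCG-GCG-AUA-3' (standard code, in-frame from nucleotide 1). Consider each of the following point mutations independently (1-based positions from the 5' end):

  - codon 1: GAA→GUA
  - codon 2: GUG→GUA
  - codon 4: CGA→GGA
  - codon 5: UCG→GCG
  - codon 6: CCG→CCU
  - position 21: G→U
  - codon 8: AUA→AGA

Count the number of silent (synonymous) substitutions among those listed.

Codon 1: GAA (Glu) → GUA (Val) — missense.
Codon 2: GUG (Val) → GUA (Val) — synonymous.
Codon 4: CGA (Arg) → GGA (Gly) — missense.
Codon 5: UCG (Ser) → GCG (Ala) — missense.
Codon 6: CCG (Pro) → CCU (Pro) — synonymous.
Codon 7: GCG (Ala) → GCU (Ala) — synonymous.
Codon 8: AUA (Ile) → AGA (Arg) — missense.
Synonymous: 3 of 7.

3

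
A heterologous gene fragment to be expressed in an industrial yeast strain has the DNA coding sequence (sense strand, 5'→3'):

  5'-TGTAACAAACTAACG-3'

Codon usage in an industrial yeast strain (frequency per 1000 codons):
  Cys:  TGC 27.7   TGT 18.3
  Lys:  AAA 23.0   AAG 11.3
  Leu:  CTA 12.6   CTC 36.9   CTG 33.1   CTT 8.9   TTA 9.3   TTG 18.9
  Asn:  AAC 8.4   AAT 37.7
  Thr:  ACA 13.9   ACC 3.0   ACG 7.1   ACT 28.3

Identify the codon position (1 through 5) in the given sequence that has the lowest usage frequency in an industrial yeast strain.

5

Codon 1 TGT (Cys): 18.3 per 1000.
Codon 2 AAC (Asn): 8.4 per 1000.
Codon 3 AAA (Lys): 23.0 per 1000.
Codon 4 CTA (Leu): 12.6 per 1000.
Codon 5 ACG (Thr): 7.1 per 1000.
Lowest frequency is 7.1 at codon 5.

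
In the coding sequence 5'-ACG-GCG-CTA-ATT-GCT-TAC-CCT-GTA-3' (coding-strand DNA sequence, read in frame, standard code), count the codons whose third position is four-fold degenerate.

6

Codon 1 ACG (Thr): third position 4-fold.
Codon 2 GCG (Ala): third position 4-fold.
Codon 3 CTA (Leu): third position 4-fold.
Codon 4 ATT (Ile): third position 3-fold.
Codon 5 GCT (Ala): third position 4-fold.
Codon 6 TAC (Tyr): third position 2-fold.
Codon 7 CCT (Pro): third position 4-fold.
Codon 8 GTA (Val): third position 4-fold.
Four-fold degenerate third positions: 6.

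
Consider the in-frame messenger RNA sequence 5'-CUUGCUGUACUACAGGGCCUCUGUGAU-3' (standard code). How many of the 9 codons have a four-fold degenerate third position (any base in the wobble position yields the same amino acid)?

6

Codon 1 CUU (Leu): third position 4-fold.
Codon 2 GCU (Ala): third position 4-fold.
Codon 3 GUA (Val): third position 4-fold.
Codon 4 CUA (Leu): third position 4-fold.
Codon 5 CAG (Gln): third position 2-fold.
Codon 6 GGC (Gly): third position 4-fold.
Codon 7 CUC (Leu): third position 4-fold.
Codon 8 UGU (Cys): third position 2-fold.
Codon 9 GAU (Asp): third position 2-fold.
Four-fold degenerate third positions: 6.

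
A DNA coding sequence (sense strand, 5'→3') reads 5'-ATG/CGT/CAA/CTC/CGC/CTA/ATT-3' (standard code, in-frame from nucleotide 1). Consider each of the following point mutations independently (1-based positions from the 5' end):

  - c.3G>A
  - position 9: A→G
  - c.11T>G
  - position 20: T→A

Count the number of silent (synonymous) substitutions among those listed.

Codon 1: ATG (Met) → ATA (Ile) — missense.
Codon 3: CAA (Gln) → CAG (Gln) — synonymous.
Codon 4: CTC (Leu) → CGC (Arg) — missense.
Codon 7: ATT (Ile) → AAT (Asn) — missense.
Synonymous: 1 of 4.

1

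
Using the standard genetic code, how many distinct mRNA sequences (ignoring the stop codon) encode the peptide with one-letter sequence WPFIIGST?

6912

Trp: 1 codon.
Pro: 4 codons.
Phe: 2 codons.
Ile: 3 codons.
Ile: 3 codons.
Gly: 4 codons.
Ser: 6 codons.
Thr: 4 codons.
1 × 4 × 2 × 3 × 3 × 4 × 6 × 4 = 6912.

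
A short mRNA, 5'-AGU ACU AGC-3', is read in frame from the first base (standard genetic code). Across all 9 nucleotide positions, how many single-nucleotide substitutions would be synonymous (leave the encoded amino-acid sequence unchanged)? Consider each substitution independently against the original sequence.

Codon 1 (AGU, Ser): 1 synonymous substitution.
Codon 2 (ACU, Thr): 3 synonymous substitutions.
Codon 3 (AGC, Ser): 1 synonymous substitution.
Total: 1 + 3 + 1 = 5.

5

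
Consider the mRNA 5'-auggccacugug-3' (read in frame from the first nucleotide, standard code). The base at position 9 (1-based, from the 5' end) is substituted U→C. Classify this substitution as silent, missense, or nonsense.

Position 9 falls in codon 3: ACU → Thr.
After the substitution the codon is ACC → Thr.
Both encode Thr, so the change is synonymous.

silent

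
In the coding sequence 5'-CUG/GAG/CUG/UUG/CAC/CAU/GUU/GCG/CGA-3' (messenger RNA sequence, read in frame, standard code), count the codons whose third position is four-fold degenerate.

Codon 1 CUG (Leu): third position 4-fold.
Codon 2 GAG (Glu): third position 2-fold.
Codon 3 CUG (Leu): third position 4-fold.
Codon 4 UUG (Leu): third position 2-fold.
Codon 5 CAC (His): third position 2-fold.
Codon 6 CAU (His): third position 2-fold.
Codon 7 GUU (Val): third position 4-fold.
Codon 8 GCG (Ala): third position 4-fold.
Codon 9 CGA (Arg): third position 4-fold.
Four-fold degenerate third positions: 5.

5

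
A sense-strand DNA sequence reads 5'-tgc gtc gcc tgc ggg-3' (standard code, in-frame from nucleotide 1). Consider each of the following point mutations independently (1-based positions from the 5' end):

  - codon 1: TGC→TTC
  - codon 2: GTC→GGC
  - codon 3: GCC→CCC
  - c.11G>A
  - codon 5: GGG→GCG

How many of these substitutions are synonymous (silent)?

0

Codon 1: TGC (Cys) → TTC (Phe) — missense.
Codon 2: GTC (Val) → GGC (Gly) — missense.
Codon 3: GCC (Ala) → CCC (Pro) — missense.
Codon 4: TGC (Cys) → TAC (Tyr) — missense.
Codon 5: GGG (Gly) → GCG (Ala) — missense.
Synonymous: 0 of 5.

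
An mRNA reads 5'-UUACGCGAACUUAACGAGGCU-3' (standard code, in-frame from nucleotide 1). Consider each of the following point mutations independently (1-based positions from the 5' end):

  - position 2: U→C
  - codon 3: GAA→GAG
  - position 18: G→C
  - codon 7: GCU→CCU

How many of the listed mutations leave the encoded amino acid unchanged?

1

Codon 1: UUA (Leu) → UCA (Ser) — missense.
Codon 3: GAA (Glu) → GAG (Glu) — synonymous.
Codon 6: GAG (Glu) → GAC (Asp) — missense.
Codon 7: GCU (Ala) → CCU (Pro) — missense.
Synonymous: 1 of 4.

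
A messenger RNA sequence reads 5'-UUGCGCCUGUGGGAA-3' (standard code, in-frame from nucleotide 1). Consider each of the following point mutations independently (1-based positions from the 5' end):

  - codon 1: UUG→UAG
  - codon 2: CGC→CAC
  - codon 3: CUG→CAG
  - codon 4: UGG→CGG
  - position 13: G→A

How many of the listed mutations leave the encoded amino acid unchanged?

Codon 1: UUG (Leu) → UAG (Stop) — nonsense.
Codon 2: CGC (Arg) → CAC (His) — missense.
Codon 3: CUG (Leu) → CAG (Gln) — missense.
Codon 4: UGG (Trp) → CGG (Arg) — missense.
Codon 5: GAA (Glu) → AAA (Lys) — missense.
Synonymous: 0 of 5.

0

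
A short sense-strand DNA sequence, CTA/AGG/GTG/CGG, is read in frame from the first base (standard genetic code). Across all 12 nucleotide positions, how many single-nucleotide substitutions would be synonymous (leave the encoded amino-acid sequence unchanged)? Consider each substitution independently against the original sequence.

13

Codon 1 (CTA, Leu): 4 synonymous substitutions.
Codon 2 (AGG, Arg): 2 synonymous substitutions.
Codon 3 (GTG, Val): 3 synonymous substitutions.
Codon 4 (CGG, Arg): 4 synonymous substitutions.
Total: 4 + 2 + 3 + 4 = 13.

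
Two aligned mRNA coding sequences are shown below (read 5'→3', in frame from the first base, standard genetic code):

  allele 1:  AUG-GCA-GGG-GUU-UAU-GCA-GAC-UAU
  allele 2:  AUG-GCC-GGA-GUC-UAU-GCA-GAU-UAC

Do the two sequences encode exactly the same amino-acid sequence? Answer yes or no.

Codon 1: AUG Met / AUG Met — identical.
Codon 2: GCA Ala / GCC Ala — synonymous.
Codon 3: GGG Gly / GGA Gly — synonymous.
Codon 4: GUU Val / GUC Val — synonymous.
Codon 5: UAU Tyr / UAU Tyr — identical.
Codon 6: GCA Ala / GCA Ala — identical.
Codon 7: GAC Asp / GAU Asp — synonymous.
Codon 8: UAU Tyr / UAC Tyr — synonymous.
Nonsynonymous differences: 0 → same protein.

yes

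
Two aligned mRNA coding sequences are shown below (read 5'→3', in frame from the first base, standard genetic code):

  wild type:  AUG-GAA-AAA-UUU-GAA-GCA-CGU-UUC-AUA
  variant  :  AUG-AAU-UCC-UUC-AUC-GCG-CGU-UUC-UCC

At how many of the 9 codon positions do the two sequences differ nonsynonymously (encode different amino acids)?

4

Codon 1: AUG Met / AUG Met — identical.
Codon 2: GAA Glu / AAU Asn — nonsynonymous.
Codon 3: AAA Lys / UCC Ser — nonsynonymous.
Codon 4: UUU Phe / UUC Phe — synonymous.
Codon 5: GAA Glu / AUC Ile — nonsynonymous.
Codon 6: GCA Ala / GCG Ala — synonymous.
Codon 7: CGU Arg / CGU Arg — identical.
Codon 8: UUC Phe / UUC Phe — identical.
Codon 9: AUA Ile / UCC Ser — nonsynonymous.
Nonsynonymous differences: 4.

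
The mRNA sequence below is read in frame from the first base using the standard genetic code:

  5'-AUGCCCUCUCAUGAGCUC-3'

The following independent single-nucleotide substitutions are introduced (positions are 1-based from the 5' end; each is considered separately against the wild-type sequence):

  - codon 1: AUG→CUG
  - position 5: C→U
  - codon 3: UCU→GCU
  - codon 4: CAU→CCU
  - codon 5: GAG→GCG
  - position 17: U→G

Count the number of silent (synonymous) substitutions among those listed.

0

Codon 1: AUG (Met) → CUG (Leu) — missense.
Codon 2: CCC (Pro) → CUC (Leu) — missense.
Codon 3: UCU (Ser) → GCU (Ala) — missense.
Codon 4: CAU (His) → CCU (Pro) — missense.
Codon 5: GAG (Glu) → GCG (Ala) — missense.
Codon 6: CUC (Leu) → CGC (Arg) — missense.
Synonymous: 0 of 6.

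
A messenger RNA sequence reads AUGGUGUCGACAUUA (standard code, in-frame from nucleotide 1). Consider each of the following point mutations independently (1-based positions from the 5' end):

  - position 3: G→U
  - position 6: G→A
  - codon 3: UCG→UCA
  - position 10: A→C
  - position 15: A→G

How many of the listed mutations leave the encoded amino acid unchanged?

3

Codon 1: AUG (Met) → AUU (Ile) — missense.
Codon 2: GUG (Val) → GUA (Val) — synonymous.
Codon 3: UCG (Ser) → UCA (Ser) — synonymous.
Codon 4: ACA (Thr) → CCA (Pro) — missense.
Codon 5: UUA (Leu) → UUG (Leu) — synonymous.
Synonymous: 3 of 5.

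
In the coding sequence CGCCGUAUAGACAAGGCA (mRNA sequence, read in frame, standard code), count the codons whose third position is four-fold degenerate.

Codon 1 CGC (Arg): third position 4-fold.
Codon 2 CGU (Arg): third position 4-fold.
Codon 3 AUA (Ile): third position 3-fold.
Codon 4 GAC (Asp): third position 2-fold.
Codon 5 AAG (Lys): third position 2-fold.
Codon 6 GCA (Ala): third position 4-fold.
Four-fold degenerate third positions: 3.

3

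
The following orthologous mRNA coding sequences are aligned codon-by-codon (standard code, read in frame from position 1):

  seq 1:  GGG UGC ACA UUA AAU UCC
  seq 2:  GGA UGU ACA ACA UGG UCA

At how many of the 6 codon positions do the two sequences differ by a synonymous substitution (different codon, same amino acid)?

Codon 1: GGG Gly / GGA Gly — synonymous.
Codon 2: UGC Cys / UGU Cys — synonymous.
Codon 3: ACA Thr / ACA Thr — identical.
Codon 4: UUA Leu / ACA Thr — nonsynonymous.
Codon 5: AAU Asn / UGG Trp — nonsynonymous.
Codon 6: UCC Ser / UCA Ser — synonymous.
Synonymous differences: 3.

3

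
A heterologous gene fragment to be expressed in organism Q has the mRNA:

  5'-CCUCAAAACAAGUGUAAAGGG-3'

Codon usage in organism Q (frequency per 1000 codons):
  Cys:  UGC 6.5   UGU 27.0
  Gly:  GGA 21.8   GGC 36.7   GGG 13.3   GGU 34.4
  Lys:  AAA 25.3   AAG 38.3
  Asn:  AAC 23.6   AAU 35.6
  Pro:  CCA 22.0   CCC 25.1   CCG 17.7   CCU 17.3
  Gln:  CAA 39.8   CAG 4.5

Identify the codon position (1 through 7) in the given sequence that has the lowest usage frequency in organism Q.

7

Codon 1 CCU (Pro): 17.3 per 1000.
Codon 2 CAA (Gln): 39.8 per 1000.
Codon 3 AAC (Asn): 23.6 per 1000.
Codon 4 AAG (Lys): 38.3 per 1000.
Codon 5 UGU (Cys): 27.0 per 1000.
Codon 6 AAA (Lys): 25.3 per 1000.
Codon 7 GGG (Gly): 13.3 per 1000.
Lowest frequency is 13.3 at codon 7.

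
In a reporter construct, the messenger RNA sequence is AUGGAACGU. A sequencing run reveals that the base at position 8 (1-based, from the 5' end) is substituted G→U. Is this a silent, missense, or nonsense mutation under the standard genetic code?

missense

Position 8 falls in codon 3: CGU → Arg.
After the substitution the codon is CUU → Leu.
Arg ≠ Leu, so this is a missense mutation.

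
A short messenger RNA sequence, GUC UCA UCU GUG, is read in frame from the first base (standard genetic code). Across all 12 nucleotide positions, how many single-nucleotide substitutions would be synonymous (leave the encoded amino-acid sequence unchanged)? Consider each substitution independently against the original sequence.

12

Codon 1 (GUC, Val): 3 synonymous substitutions.
Codon 2 (UCA, Ser): 3 synonymous substitutions.
Codon 3 (UCU, Ser): 3 synonymous substitutions.
Codon 4 (GUG, Val): 3 synonymous substitutions.
Total: 3 + 3 + 3 + 3 = 12.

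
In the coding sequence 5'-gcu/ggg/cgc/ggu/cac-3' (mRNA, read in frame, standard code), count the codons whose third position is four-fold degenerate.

Codon 1 GCU (Ala): third position 4-fold.
Codon 2 GGG (Gly): third position 4-fold.
Codon 3 CGC (Arg): third position 4-fold.
Codon 4 GGU (Gly): third position 4-fold.
Codon 5 CAC (His): third position 2-fold.
Four-fold degenerate third positions: 4.

4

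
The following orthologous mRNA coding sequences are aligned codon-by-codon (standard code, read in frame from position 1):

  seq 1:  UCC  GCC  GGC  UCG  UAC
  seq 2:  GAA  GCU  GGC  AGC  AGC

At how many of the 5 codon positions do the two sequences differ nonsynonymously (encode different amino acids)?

2

Codon 1: UCC Ser / GAA Glu — nonsynonymous.
Codon 2: GCC Ala / GCU Ala — synonymous.
Codon 3: GGC Gly / GGC Gly — identical.
Codon 4: UCG Ser / AGC Ser — synonymous.
Codon 5: UAC Tyr / AGC Ser — nonsynonymous.
Nonsynonymous differences: 2.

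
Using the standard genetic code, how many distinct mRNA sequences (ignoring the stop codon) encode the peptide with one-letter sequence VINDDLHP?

Val: 4 codons.
Ile: 3 codons.
Asn: 2 codons.
Asp: 2 codons.
Asp: 2 codons.
Leu: 6 codons.
His: 2 codons.
Pro: 4 codons.
4 × 3 × 2 × 2 × 2 × 6 × 2 × 4 = 4608.

4608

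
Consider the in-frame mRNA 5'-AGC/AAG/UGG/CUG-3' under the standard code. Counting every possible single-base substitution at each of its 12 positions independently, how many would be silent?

Codon 1 (AGC, Ser): 1 synonymous substitution.
Codon 2 (AAG, Lys): 1 synonymous substitution.
Codon 3 (UGG, Trp): 0 synonymous substitutions.
Codon 4 (CUG, Leu): 4 synonymous substitutions.
Total: 1 + 1 + 0 + 4 = 6.

6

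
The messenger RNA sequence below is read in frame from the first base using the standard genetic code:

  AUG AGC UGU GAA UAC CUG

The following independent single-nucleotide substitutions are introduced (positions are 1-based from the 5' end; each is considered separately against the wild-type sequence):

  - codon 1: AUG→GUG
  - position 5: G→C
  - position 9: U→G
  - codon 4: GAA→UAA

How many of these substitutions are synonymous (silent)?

Codon 1: AUG (Met) → GUG (Val) — missense.
Codon 2: AGC (Ser) → ACC (Thr) — missense.
Codon 3: UGU (Cys) → UGG (Trp) — missense.
Codon 4: GAA (Glu) → UAA (Stop) — nonsense.
Synonymous: 0 of 4.

0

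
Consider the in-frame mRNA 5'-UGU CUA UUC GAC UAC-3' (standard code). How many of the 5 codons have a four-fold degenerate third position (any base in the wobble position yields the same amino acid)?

1

Codon 1 UGU (Cys): third position 2-fold.
Codon 2 CUA (Leu): third position 4-fold.
Codon 3 UUC (Phe): third position 2-fold.
Codon 4 GAC (Asp): third position 2-fold.
Codon 5 UAC (Tyr): third position 2-fold.
Four-fold degenerate third positions: 1.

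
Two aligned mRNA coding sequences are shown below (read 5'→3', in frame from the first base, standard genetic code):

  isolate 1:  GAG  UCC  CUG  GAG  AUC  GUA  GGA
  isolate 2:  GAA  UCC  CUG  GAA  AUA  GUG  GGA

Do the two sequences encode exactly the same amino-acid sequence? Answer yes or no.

Codon 1: GAG Glu / GAA Glu — synonymous.
Codon 2: UCC Ser / UCC Ser — identical.
Codon 3: CUG Leu / CUG Leu — identical.
Codon 4: GAG Glu / GAA Glu — synonymous.
Codon 5: AUC Ile / AUA Ile — synonymous.
Codon 6: GUA Val / GUG Val — synonymous.
Codon 7: GGA Gly / GGA Gly — identical.
Nonsynonymous differences: 0 → same protein.

yes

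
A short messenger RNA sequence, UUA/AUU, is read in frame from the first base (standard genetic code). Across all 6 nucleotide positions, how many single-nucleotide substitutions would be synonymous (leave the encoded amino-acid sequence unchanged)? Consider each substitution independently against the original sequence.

Codon 1 (UUA, Leu): 2 synonymous substitutions.
Codon 2 (AUU, Ile): 2 synonymous substitutions.
Total: 2 + 2 = 4.

4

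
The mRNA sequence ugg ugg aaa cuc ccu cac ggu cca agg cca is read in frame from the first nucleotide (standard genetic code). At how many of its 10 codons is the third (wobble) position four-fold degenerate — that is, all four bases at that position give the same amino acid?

Codon 1 UGG (Trp): third position 1-fold.
Codon 2 UGG (Trp): third position 1-fold.
Codon 3 AAA (Lys): third position 2-fold.
Codon 4 CUC (Leu): third position 4-fold.
Codon 5 CCU (Pro): third position 4-fold.
Codon 6 CAC (His): third position 2-fold.
Codon 7 GGU (Gly): third position 4-fold.
Codon 8 CCA (Pro): third position 4-fold.
Codon 9 AGG (Arg): third position 2-fold.
Codon 10 CCA (Pro): third position 4-fold.
Four-fold degenerate third positions: 5.

5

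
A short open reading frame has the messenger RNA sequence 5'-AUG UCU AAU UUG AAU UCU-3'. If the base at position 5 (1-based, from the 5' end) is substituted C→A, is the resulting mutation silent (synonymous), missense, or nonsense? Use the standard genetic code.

Position 5 falls in codon 2: UCU → Ser.
After the substitution the codon is UAU → Tyr.
Ser ≠ Tyr, so this is a missense mutation.

missense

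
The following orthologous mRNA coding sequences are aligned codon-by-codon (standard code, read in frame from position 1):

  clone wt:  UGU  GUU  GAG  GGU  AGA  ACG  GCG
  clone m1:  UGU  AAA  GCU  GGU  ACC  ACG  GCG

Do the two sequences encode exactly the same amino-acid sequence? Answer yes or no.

Codon 1: UGU Cys / UGU Cys — identical.
Codon 2: GUU Val / AAA Lys — nonsynonymous.
Codon 3: GAG Glu / GCU Ala — nonsynonymous.
Codon 4: GGU Gly / GGU Gly — identical.
Codon 5: AGA Arg / ACC Thr — nonsynonymous.
Codon 6: ACG Thr / ACG Thr — identical.
Codon 7: GCG Ala / GCG Ala — identical.
Nonsynonymous differences: 3 → different protein.

no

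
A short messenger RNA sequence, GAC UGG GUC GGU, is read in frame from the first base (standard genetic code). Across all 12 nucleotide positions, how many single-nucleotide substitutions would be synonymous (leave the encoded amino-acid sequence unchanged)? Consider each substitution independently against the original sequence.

7

Codon 1 (GAC, Asp): 1 synonymous substitution.
Codon 2 (UGG, Trp): 0 synonymous substitutions.
Codon 3 (GUC, Val): 3 synonymous substitutions.
Codon 4 (GGU, Gly): 3 synonymous substitutions.
Total: 1 + 0 + 3 + 3 = 7.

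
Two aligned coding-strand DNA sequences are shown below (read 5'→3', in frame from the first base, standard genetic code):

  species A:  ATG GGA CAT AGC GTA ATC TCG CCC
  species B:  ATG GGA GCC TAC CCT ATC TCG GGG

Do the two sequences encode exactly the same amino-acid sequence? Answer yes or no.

no

Codon 1: ATG Met / ATG Met — identical.
Codon 2: GGA Gly / GGA Gly — identical.
Codon 3: CAT His / GCC Ala — nonsynonymous.
Codon 4: AGC Ser / TAC Tyr — nonsynonymous.
Codon 5: GTA Val / CCT Pro — nonsynonymous.
Codon 6: ATC Ile / ATC Ile — identical.
Codon 7: TCG Ser / TCG Ser — identical.
Codon 8: CCC Pro / GGG Gly — nonsynonymous.
Nonsynonymous differences: 4 → different protein.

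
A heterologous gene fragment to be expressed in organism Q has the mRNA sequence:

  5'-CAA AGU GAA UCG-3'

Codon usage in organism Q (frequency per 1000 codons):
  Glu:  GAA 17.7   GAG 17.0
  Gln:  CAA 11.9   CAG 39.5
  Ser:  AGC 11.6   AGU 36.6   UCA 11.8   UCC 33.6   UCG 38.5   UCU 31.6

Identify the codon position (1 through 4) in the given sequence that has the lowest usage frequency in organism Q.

Codon 1 CAA (Gln): 11.9 per 1000.
Codon 2 AGU (Ser): 36.6 per 1000.
Codon 3 GAA (Glu): 17.7 per 1000.
Codon 4 UCG (Ser): 38.5 per 1000.
Lowest frequency is 11.9 at codon 1.

1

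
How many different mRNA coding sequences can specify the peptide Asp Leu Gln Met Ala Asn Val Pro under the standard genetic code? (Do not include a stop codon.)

Asp: 2 codons.
Leu: 6 codons.
Gln: 2 codons.
Met: 1 codon.
Ala: 4 codons.
Asn: 2 codons.
Val: 4 codons.
Pro: 4 codons.
2 × 6 × 2 × 1 × 4 × 2 × 4 × 4 = 3072.

3072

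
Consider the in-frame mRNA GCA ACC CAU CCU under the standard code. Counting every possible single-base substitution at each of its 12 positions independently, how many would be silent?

Codon 1 (GCA, Ala): 3 synonymous substitutions.
Codon 2 (ACC, Thr): 3 synonymous substitutions.
Codon 3 (CAU, His): 1 synonymous substitution.
Codon 4 (CCU, Pro): 3 synonymous substitutions.
Total: 3 + 3 + 1 + 3 = 10.

10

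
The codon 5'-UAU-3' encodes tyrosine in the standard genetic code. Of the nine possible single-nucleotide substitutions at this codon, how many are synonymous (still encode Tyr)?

Position 1: none → 0 synonymous.
Position 2: none → 0 synonymous.
Position 3: UAC → 1 synonymous.
Total: 0 + 0 + 1 = 1.

1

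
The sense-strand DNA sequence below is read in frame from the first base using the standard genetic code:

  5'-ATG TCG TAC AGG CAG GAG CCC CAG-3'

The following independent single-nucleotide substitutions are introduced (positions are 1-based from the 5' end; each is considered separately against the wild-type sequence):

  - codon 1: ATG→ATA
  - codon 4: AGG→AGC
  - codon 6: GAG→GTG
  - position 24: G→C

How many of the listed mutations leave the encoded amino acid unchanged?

0

Codon 1: ATG (Met) → ATA (Ile) — missense.
Codon 4: AGG (Arg) → AGC (Ser) — missense.
Codon 6: GAG (Glu) → GTG (Val) — missense.
Codon 8: CAG (Gln) → CAC (His) — missense.
Synonymous: 0 of 4.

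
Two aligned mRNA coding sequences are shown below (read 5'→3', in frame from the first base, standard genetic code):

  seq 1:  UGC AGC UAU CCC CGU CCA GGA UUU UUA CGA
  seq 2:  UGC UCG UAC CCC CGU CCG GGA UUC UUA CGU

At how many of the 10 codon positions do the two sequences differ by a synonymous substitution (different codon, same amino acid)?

5

Codon 1: UGC Cys / UGC Cys — identical.
Codon 2: AGC Ser / UCG Ser — synonymous.
Codon 3: UAU Tyr / UAC Tyr — synonymous.
Codon 4: CCC Pro / CCC Pro — identical.
Codon 5: CGU Arg / CGU Arg — identical.
Codon 6: CCA Pro / CCG Pro — synonymous.
Codon 7: GGA Gly / GGA Gly — identical.
Codon 8: UUU Phe / UUC Phe — synonymous.
Codon 9: UUA Leu / UUA Leu — identical.
Codon 10: CGA Arg / CGU Arg — synonymous.
Synonymous differences: 5.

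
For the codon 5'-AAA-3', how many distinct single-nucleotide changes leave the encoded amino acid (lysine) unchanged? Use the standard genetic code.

1

Position 1: none → 0 synonymous.
Position 2: none → 0 synonymous.
Position 3: AAG → 1 synonymous.
Total: 0 + 0 + 1 = 1.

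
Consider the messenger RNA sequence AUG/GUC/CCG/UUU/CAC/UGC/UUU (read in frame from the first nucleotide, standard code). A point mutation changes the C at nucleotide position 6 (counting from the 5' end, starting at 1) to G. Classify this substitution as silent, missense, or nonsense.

Position 6 falls in codon 2: GUC → Val.
After the substitution the codon is GUG → Val.
Both encode Val, so the change is synonymous.

silent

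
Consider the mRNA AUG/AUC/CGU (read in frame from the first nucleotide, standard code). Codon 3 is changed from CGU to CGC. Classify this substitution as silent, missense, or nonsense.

Position 9 falls in codon 3: CGU → Arg.
After the substitution the codon is CGC → Arg.
Both encode Arg, so the change is synonymous.

silent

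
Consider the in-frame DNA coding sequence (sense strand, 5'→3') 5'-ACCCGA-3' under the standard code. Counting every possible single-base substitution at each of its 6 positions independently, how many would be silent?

Codon 1 (ACC, Thr): 3 synonymous substitutions.
Codon 2 (CGA, Arg): 4 synonymous substitutions.
Total: 3 + 4 = 7.

7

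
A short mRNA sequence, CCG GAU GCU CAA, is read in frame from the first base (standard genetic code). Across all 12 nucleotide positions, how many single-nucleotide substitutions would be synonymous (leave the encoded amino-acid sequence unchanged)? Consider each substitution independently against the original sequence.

8

Codon 1 (CCG, Pro): 3 synonymous substitutions.
Codon 2 (GAU, Asp): 1 synonymous substitution.
Codon 3 (GCU, Ala): 3 synonymous substitutions.
Codon 4 (CAA, Gln): 1 synonymous substitution.
Total: 3 + 1 + 3 + 1 = 8.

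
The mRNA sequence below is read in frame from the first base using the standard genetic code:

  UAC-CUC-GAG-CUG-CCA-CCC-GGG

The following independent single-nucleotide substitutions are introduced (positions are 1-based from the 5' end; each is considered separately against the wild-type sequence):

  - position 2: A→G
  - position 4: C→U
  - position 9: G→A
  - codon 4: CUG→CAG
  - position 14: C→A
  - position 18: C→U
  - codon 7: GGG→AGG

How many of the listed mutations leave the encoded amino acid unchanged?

2

Codon 1: UAC (Tyr) → UGC (Cys) — missense.
Codon 2: CUC (Leu) → UUC (Phe) — missense.
Codon 3: GAG (Glu) → GAA (Glu) — synonymous.
Codon 4: CUG (Leu) → CAG (Gln) — missense.
Codon 5: CCA (Pro) → CAA (Gln) — missense.
Codon 6: CCC (Pro) → CCU (Pro) — synonymous.
Codon 7: GGG (Gly) → AGG (Arg) — missense.
Synonymous: 2 of 7.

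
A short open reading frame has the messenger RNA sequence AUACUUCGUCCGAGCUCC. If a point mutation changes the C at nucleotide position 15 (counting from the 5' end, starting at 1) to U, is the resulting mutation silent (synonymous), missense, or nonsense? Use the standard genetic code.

Position 15 falls in codon 5: AGC → Ser.
After the substitution the codon is AGU → Ser.
Both encode Ser, so the change is synonymous.

silent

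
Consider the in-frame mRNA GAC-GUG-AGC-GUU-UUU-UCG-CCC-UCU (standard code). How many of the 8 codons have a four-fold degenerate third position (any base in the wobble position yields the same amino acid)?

Codon 1 GAC (Asp): third position 2-fold.
Codon 2 GUG (Val): third position 4-fold.
Codon 3 AGC (Ser): third position 2-fold.
Codon 4 GUU (Val): third position 4-fold.
Codon 5 UUU (Phe): third position 2-fold.
Codon 6 UCG (Ser): third position 4-fold.
Codon 7 CCC (Pro): third position 4-fold.
Codon 8 UCU (Ser): third position 4-fold.
Four-fold degenerate third positions: 5.

5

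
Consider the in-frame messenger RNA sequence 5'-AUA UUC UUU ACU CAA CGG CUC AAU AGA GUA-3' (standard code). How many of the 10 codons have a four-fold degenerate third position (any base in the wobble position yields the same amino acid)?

Codon 1 AUA (Ile): third position 3-fold.
Codon 2 UUC (Phe): third position 2-fold.
Codon 3 UUU (Phe): third position 2-fold.
Codon 4 ACU (Thr): third position 4-fold.
Codon 5 CAA (Gln): third position 2-fold.
Codon 6 CGG (Arg): third position 4-fold.
Codon 7 CUC (Leu): third position 4-fold.
Codon 8 AAU (Asn): third position 2-fold.
Codon 9 AGA (Arg): third position 2-fold.
Codon 10 GUA (Val): third position 4-fold.
Four-fold degenerate third positions: 4.

4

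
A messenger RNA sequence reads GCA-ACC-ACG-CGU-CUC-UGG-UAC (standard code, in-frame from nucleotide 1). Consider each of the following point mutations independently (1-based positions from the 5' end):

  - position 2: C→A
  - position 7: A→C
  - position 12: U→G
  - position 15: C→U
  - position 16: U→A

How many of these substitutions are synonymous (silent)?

Codon 1: GCA (Ala) → GAA (Glu) — missense.
Codon 3: ACG (Thr) → CCG (Pro) — missense.
Codon 4: CGU (Arg) → CGG (Arg) — synonymous.
Codon 5: CUC (Leu) → CUU (Leu) — synonymous.
Codon 6: UGG (Trp) → AGG (Arg) — missense.
Synonymous: 2 of 5.

2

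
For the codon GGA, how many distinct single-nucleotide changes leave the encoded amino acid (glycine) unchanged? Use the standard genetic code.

3

Position 1: none → 0 synonymous.
Position 2: none → 0 synonymous.
Position 3: GGU, GGC, GGG → 3 synonymous.
Total: 0 + 0 + 3 = 3.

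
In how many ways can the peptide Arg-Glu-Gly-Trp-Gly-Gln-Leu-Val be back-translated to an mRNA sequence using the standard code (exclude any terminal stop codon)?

9216

Arg: 6 codons.
Glu: 2 codons.
Gly: 4 codons.
Trp: 1 codon.
Gly: 4 codons.
Gln: 2 codons.
Leu: 6 codons.
Val: 4 codons.
6 × 2 × 4 × 1 × 4 × 2 × 6 × 4 = 9216.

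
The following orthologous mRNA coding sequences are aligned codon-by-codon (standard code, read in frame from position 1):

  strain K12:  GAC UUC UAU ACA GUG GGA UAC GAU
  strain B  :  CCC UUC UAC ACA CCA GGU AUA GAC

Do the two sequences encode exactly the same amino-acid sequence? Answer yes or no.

Codon 1: GAC Asp / CCC Pro — nonsynonymous.
Codon 2: UUC Phe / UUC Phe — identical.
Codon 3: UAU Tyr / UAC Tyr — synonymous.
Codon 4: ACA Thr / ACA Thr — identical.
Codon 5: GUG Val / CCA Pro — nonsynonymous.
Codon 6: GGA Gly / GGU Gly — synonymous.
Codon 7: UAC Tyr / AUA Ile — nonsynonymous.
Codon 8: GAU Asp / GAC Asp — synonymous.
Nonsynonymous differences: 3 → different protein.

no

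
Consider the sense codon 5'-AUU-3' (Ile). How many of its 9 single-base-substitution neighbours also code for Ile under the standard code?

Position 1: none → 0 synonymous.
Position 2: none → 0 synonymous.
Position 3: AUC, AUA → 2 synonymous.
Total: 0 + 0 + 2 = 2.

2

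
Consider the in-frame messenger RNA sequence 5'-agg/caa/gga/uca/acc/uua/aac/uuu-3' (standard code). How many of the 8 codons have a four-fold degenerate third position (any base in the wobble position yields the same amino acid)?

Codon 1 AGG (Arg): third position 2-fold.
Codon 2 CAA (Gln): third position 2-fold.
Codon 3 GGA (Gly): third position 4-fold.
Codon 4 UCA (Ser): third position 4-fold.
Codon 5 ACC (Thr): third position 4-fold.
Codon 6 UUA (Leu): third position 2-fold.
Codon 7 AAC (Asn): third position 2-fold.
Codon 8 UUU (Phe): third position 2-fold.
Four-fold degenerate third positions: 3.

3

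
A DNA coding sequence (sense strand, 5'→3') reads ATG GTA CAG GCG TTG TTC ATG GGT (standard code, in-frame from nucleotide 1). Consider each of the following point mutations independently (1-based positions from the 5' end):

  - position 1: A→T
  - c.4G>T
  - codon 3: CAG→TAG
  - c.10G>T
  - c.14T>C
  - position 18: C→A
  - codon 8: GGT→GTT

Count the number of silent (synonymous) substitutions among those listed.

0

Codon 1: ATG (Met) → TTG (Leu) — missense.
Codon 2: GTA (Val) → TTA (Leu) — missense.
Codon 3: CAG (Gln) → TAG (Stop) — nonsense.
Codon 4: GCG (Ala) → TCG (Ser) — missense.
Codon 5: TTG (Leu) → TCG (Ser) — missense.
Codon 6: TTC (Phe) → TTA (Leu) — missense.
Codon 8: GGT (Gly) → GTT (Val) — missense.
Synonymous: 0 of 7.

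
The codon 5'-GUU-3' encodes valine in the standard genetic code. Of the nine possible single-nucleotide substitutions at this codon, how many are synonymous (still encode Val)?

3

Position 1: none → 0 synonymous.
Position 2: none → 0 synonymous.
Position 3: GUC, GUA, GUG → 3 synonymous.
Total: 0 + 0 + 3 = 3.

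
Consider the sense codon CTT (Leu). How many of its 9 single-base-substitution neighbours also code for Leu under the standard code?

3

Position 1: none → 0 synonymous.
Position 2: none → 0 synonymous.
Position 3: CTC, CTA, CTG → 3 synonymous.
Total: 0 + 0 + 3 = 3.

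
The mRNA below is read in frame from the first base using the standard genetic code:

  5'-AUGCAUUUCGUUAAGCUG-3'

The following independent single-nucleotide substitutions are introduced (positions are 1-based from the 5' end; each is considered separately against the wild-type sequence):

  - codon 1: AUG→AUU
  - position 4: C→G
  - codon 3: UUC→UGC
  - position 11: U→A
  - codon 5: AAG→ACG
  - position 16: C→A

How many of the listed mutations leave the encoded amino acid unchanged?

Codon 1: AUG (Met) → AUU (Ile) — missense.
Codon 2: CAU (His) → GAU (Asp) — missense.
Codon 3: UUC (Phe) → UGC (Cys) — missense.
Codon 4: GUU (Val) → GAU (Asp) — missense.
Codon 5: AAG (Lys) → ACG (Thr) — missense.
Codon 6: CUG (Leu) → AUG (Met) — missense.
Synonymous: 0 of 6.

0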